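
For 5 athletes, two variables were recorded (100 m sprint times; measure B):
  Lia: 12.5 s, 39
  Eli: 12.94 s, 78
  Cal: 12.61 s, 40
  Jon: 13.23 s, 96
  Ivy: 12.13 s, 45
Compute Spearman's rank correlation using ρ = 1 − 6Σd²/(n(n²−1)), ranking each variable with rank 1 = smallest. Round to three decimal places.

Ranks of variable 1: 2, 4, 3, 5, 1
Ranks of variable 2: 1, 4, 2, 5, 3
d = r₁ − r₂: 1, 0, 1, 0, -2
d²: 1, 0, 1, 0, 4; Σd² = 6
ρ = 1 − 6·6/(5·24) = 1 − 36/120 = 0.700

0.700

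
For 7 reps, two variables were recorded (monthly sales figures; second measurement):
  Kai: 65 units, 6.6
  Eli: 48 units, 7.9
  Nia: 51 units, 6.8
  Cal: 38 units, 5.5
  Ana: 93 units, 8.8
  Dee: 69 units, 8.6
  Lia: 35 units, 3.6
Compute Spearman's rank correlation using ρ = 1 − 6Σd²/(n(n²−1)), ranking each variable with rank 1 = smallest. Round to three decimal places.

Ranks of variable 1: 5, 3, 4, 2, 7, 6, 1
Ranks of variable 2: 3, 5, 4, 2, 7, 6, 1
d = r₁ − r₂: 2, -2, 0, 0, 0, 0, 0
d²: 4, 4, 0, 0, 0, 0, 0; Σd² = 8
ρ = 1 − 6·8/(7·48) = 1 − 48/336 = 0.857

0.857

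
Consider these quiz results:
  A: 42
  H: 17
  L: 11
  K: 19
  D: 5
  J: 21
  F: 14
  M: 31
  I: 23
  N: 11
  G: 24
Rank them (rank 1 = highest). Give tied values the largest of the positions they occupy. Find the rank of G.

3

Sorted (descending): 42, 31, 24, 23, 21, 19, 17, 14, 11, 11, 5
The 2 values of 11 occupy positions 9–10 → each gets rank 10.
G has value 24 → rank 3.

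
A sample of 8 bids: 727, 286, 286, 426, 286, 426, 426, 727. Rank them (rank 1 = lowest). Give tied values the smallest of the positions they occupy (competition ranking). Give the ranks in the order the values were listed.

Sorted (ascending): 286, 286, 286, 426, 426, 426, 727, 727
The 3 values of 286 occupy positions 1–3 → each gets rank 1.
The 3 values of 426 occupy positions 4–6 → each gets rank 4.
The 2 values of 727 occupy positions 7–8 → each gets rank 7.

7, 1, 1, 4, 1, 4, 4, 7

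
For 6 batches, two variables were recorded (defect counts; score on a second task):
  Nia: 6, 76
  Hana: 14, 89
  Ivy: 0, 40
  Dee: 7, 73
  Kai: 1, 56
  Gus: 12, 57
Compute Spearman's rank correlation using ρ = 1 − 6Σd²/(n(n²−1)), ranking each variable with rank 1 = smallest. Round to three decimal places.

0.771

Ranks of variable 1: 3, 6, 1, 4, 2, 5
Ranks of variable 2: 5, 6, 1, 4, 2, 3
d = r₁ − r₂: -2, 0, 0, 0, 0, 2
d²: 4, 0, 0, 0, 0, 4; Σd² = 8
ρ = 1 − 6·8/(6·35) = 1 − 48/210 = 0.771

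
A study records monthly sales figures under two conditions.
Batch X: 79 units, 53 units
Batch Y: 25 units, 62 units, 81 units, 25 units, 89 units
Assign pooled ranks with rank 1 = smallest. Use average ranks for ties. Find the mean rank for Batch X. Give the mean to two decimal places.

Sorted (ascending): 25, 25, 53, 62, 79, 81, 89
The 2 values of 25 occupy positions 1–2 → average rank (1+2)/2 = 1.5.
Batch X values → pooled ranks: 79→5, 53→3
Mean rank = (5 + 3) / 2 = 4.00

4.00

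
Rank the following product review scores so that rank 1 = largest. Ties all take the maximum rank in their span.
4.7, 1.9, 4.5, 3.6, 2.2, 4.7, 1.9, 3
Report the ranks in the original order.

2, 8, 3, 4, 6, 2, 8, 5

Sorted (descending): 4.7, 4.7, 4.5, 3.6, 3, 2.2, 1.9, 1.9
The 2 values of 4.7 occupy positions 1–2 → each gets rank 2.
The 2 values of 1.9 occupy positions 7–8 → each gets rank 8.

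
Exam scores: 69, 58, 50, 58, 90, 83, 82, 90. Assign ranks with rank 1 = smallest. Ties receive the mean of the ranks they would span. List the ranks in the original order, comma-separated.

Sorted (ascending): 50, 58, 58, 69, 82, 83, 90, 90
The 2 values of 58 occupy positions 2–3 → average rank (2+3)/2 = 2.5.
The 2 values of 90 occupy positions 7–8 → average rank (7+8)/2 = 7.5.

4, 2.5, 1, 2.5, 7.5, 6, 5, 7.5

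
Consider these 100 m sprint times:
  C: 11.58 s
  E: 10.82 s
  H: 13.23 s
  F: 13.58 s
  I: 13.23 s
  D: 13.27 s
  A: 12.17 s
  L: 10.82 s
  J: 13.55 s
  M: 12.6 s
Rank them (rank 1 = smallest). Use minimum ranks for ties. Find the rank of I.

Sorted (ascending): 10.82, 10.82, 11.58, 12.17, 12.6, 13.23, 13.23, 13.27, 13.55, 13.58
The 2 values of 10.82 occupy positions 1–2 → each gets rank 1.
The 2 values of 13.23 occupy positions 6–7 → each gets rank 6.
I has value 13.23 s → rank 6.

6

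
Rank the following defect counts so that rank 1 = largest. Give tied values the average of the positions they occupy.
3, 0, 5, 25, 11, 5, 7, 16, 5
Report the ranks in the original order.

Sorted (descending): 25, 16, 11, 7, 5, 5, 5, 3, 0
The 3 values of 5 occupy positions 5–7 → average rank 6.

8, 9, 6, 1, 3, 6, 4, 2, 6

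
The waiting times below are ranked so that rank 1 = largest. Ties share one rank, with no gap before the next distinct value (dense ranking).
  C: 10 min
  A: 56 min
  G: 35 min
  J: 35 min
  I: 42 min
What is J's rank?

Sorted (descending): 56, 42, 35, 35, 10
The 2 values of 35 share dense rank 3.
Remaining distinct values take the next consecutive integers.
J has value 35 min → rank 3.

3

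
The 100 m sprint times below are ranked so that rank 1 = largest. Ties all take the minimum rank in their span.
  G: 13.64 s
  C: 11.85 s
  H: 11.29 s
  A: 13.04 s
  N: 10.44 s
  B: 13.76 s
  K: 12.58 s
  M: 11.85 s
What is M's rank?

5

Sorted (descending): 13.76, 13.64, 13.04, 12.58, 11.85, 11.85, 11.29, 10.44
The 2 values of 11.85 occupy positions 5–6 → each gets rank 5.
M has value 11.85 s → rank 5.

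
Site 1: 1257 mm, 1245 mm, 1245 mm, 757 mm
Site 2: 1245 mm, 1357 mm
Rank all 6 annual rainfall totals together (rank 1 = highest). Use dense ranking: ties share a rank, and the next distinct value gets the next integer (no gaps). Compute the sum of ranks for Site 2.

4

Sorted (descending): 1357, 1257, 1245, 1245, 1245, 757
The 3 values of 1245 share dense rank 3.
Remaining distinct values take the next consecutive integers.
Site 2 values → pooled ranks: 1245→3, 1357→1
Rank sum = 3 + 1 = 4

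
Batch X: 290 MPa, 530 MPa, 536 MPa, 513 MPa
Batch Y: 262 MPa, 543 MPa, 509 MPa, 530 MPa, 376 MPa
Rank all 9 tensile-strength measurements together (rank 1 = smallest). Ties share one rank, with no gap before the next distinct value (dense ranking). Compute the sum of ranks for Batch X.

20

Sorted (ascending): 262, 290, 376, 509, 513, 530, 530, 536, 543
The 2 values of 530 share dense rank 6.
Remaining distinct values take the next consecutive integers.
Batch X values → pooled ranks: 290→2, 530→6, 536→7, 513→5
Rank sum = 2 + 6 + 7 + 5 = 20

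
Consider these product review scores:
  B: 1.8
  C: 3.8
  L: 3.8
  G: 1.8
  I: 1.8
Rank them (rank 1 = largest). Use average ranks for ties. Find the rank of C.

1.5

Sorted (descending): 3.8, 3.8, 1.8, 1.8, 1.8
The 2 values of 3.8 occupy positions 1–2 → average rank (1+2)/2 = 1.5.
The 3 values of 1.8 occupy positions 3–5 → average rank 4.
C has value 3.8 → rank 1.5.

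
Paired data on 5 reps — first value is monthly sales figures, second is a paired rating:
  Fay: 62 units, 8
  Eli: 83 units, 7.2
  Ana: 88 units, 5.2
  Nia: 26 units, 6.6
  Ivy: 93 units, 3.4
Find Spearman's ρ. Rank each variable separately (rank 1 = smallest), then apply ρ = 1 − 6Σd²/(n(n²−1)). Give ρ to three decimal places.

-0.700

Ranks of variable 1: 2, 3, 4, 1, 5
Ranks of variable 2: 5, 4, 2, 3, 1
d = r₁ − r₂: -3, -1, 2, -2, 4
d²: 9, 1, 4, 4, 16; Σd² = 34
ρ = 1 − 6·34/(5·24) = 1 − 204/120 = -0.700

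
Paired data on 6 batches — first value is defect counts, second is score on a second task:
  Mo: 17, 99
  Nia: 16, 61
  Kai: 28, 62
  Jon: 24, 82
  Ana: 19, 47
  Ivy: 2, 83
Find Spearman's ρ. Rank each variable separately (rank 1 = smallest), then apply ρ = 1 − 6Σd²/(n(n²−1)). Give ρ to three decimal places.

Ranks of variable 1: 3, 2, 6, 5, 4, 1
Ranks of variable 2: 6, 2, 3, 4, 1, 5
d = r₁ − r₂: -3, 0, 3, 1, 3, -4
d²: 9, 0, 9, 1, 9, 16; Σd² = 44
ρ = 1 − 6·44/(6·35) = 1 − 264/210 = -0.257

-0.257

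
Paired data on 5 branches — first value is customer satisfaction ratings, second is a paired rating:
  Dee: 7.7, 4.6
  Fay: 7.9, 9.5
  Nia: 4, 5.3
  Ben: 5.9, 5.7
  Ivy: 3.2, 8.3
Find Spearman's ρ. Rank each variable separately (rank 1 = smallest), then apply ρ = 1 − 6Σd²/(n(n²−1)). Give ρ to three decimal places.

Ranks of variable 1: 4, 5, 2, 3, 1
Ranks of variable 2: 1, 5, 2, 3, 4
d = r₁ − r₂: 3, 0, 0, 0, -3
d²: 9, 0, 0, 0, 9; Σd² = 18
ρ = 1 − 6·18/(5·24) = 1 − 108/120 = 0.100

0.100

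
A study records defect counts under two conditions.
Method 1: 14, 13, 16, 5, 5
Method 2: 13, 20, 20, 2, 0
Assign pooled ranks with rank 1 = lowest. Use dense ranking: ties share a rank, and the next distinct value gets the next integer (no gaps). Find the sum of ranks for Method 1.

21

Sorted (ascending): 0, 2, 5, 5, 13, 13, 14, 16, 20, 20
The 2 values of 5 share dense rank 3.
The 2 values of 13 share dense rank 4.
The 2 values of 20 share dense rank 7.
Remaining distinct values take the next consecutive integers.
Method 1 values → pooled ranks: 14→5, 13→4, 16→6, 5→3, 5→3
Rank sum = 5 + 4 + 6 + 3 + 3 = 21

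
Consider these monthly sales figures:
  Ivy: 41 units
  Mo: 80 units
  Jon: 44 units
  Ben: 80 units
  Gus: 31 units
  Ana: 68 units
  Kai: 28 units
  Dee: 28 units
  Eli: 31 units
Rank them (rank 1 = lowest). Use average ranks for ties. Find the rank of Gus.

Sorted (ascending): 28, 28, 31, 31, 41, 44, 68, 80, 80
The 2 values of 28 occupy positions 1–2 → average rank (1+2)/2 = 1.5.
The 2 values of 31 occupy positions 3–4 → average rank (3+4)/2 = 3.5.
The 2 values of 80 occupy positions 8–9 → average rank (8+9)/2 = 8.5.
Gus has value 31 units → rank 3.5.

3.5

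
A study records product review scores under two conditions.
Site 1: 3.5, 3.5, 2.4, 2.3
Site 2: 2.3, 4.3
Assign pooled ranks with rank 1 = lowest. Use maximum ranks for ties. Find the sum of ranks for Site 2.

Sorted (ascending): 2.3, 2.3, 2.4, 3.5, 3.5, 4.3
The 2 values of 2.3 occupy positions 1–2 → each gets rank 2.
The 2 values of 3.5 occupy positions 4–5 → each gets rank 5.
Site 2 values → pooled ranks: 2.3→2, 4.3→6
Rank sum = 2 + 6 = 8

8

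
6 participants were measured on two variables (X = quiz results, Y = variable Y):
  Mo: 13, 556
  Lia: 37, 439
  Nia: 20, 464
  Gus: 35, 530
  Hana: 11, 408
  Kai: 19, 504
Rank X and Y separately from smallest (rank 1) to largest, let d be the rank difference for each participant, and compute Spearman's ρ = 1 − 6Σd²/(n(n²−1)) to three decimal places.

0.029

Ranks of variable 1: 2, 6, 4, 5, 1, 3
Ranks of variable 2: 6, 2, 3, 5, 1, 4
d = r₁ − r₂: -4, 4, 1, 0, 0, -1
d²: 16, 16, 1, 0, 0, 1; Σd² = 34
ρ = 1 − 6·34/(6·35) = 1 − 204/210 = 0.029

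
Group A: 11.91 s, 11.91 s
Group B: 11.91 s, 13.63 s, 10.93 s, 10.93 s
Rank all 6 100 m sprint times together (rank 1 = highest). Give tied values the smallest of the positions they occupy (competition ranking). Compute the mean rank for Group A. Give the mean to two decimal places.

Sorted (descending): 13.63, 11.91, 11.91, 11.91, 10.93, 10.93
The 3 values of 11.91 occupy positions 2–4 → each gets rank 2.
The 2 values of 10.93 occupy positions 5–6 → each gets rank 5.
Group A values → pooled ranks: 11.91→2, 11.91→2
Mean rank = (2 + 2) / 2 = 2.00

2.00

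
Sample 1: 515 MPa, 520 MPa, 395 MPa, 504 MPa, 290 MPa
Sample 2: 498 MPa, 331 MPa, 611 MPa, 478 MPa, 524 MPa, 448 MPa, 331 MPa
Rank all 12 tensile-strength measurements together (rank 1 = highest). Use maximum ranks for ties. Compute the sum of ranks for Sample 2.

46

Sorted (descending): 611, 524, 520, 515, 504, 498, 478, 448, 395, 331, 331, 290
The 2 values of 331 occupy positions 10–11 → each gets rank 11.
Sample 2 values → pooled ranks: 498→6, 331→11, 611→1, 478→7, 524→2, 448→8, 331→11
Rank sum = 6 + 11 + 1 + 7 + 2 + 8 + 11 = 46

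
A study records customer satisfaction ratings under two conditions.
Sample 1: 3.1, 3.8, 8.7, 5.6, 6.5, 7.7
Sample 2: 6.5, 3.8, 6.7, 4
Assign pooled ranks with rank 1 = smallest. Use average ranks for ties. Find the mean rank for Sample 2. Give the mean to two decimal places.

Sorted (ascending): 3.1, 3.8, 3.8, 4, 5.6, 6.5, 6.5, 6.7, 7.7, 8.7
The 2 values of 3.8 occupy positions 2–3 → average rank (2+3)/2 = 2.5.
The 2 values of 6.5 occupy positions 6–7 → average rank (6+7)/2 = 6.5.
Sample 2 values → pooled ranks: 6.5→6.5, 3.8→2.5, 6.7→8, 4→4
Mean rank = (6.5 + 2.5 + 8 + 4) / 4 = 5.25

5.25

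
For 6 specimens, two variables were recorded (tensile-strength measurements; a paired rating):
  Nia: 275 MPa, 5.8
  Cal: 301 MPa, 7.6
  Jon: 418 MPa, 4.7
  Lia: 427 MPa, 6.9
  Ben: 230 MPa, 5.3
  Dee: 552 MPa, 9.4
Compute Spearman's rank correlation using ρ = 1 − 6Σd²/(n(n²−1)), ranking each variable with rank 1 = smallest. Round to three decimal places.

0.543

Ranks of variable 1: 2, 3, 4, 5, 1, 6
Ranks of variable 2: 3, 5, 1, 4, 2, 6
d = r₁ − r₂: -1, -2, 3, 1, -1, 0
d²: 1, 4, 9, 1, 1, 0; Σd² = 16
ρ = 1 − 6·16/(6·35) = 1 − 96/210 = 0.543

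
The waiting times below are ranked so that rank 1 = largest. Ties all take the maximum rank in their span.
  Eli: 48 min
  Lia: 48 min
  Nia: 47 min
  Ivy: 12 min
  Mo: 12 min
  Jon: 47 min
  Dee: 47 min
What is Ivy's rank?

Sorted (descending): 48, 48, 47, 47, 47, 12, 12
The 2 values of 48 occupy positions 1–2 → each gets rank 2.
The 3 values of 47 occupy positions 3–5 → each gets rank 5.
The 2 values of 12 occupy positions 6–7 → each gets rank 7.
Ivy has value 12 min → rank 7.

7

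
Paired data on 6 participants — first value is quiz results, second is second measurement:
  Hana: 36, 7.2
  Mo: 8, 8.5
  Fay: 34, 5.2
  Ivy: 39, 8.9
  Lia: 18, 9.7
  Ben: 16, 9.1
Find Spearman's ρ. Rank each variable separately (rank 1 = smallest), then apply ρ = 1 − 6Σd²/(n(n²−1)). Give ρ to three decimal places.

-0.257

Ranks of variable 1: 5, 1, 4, 6, 3, 2
Ranks of variable 2: 2, 3, 1, 4, 6, 5
d = r₁ − r₂: 3, -2, 3, 2, -3, -3
d²: 9, 4, 9, 4, 9, 9; Σd² = 44
ρ = 1 − 6·44/(6·35) = 1 − 264/210 = -0.257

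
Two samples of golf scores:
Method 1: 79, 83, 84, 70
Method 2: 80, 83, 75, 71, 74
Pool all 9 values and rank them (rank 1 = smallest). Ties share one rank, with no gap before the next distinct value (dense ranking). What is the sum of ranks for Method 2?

Sorted (ascending): 70, 71, 74, 75, 79, 80, 83, 83, 84
The 2 values of 83 share dense rank 7.
Remaining distinct values take the next consecutive integers.
Method 2 values → pooled ranks: 80→6, 83→7, 75→4, 71→2, 74→3
Rank sum = 6 + 7 + 4 + 2 + 3 = 22

22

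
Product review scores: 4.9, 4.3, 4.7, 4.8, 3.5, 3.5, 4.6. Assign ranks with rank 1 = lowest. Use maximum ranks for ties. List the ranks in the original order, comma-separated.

Sorted (ascending): 3.5, 3.5, 4.3, 4.6, 4.7, 4.8, 4.9
The 2 values of 3.5 occupy positions 1–2 → each gets rank 2.

7, 3, 5, 6, 2, 2, 4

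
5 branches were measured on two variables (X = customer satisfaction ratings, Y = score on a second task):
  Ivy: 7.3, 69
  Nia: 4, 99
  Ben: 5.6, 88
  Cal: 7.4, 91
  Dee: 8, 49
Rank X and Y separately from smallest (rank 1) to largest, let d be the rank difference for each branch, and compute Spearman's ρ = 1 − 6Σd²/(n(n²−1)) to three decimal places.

-0.700

Ranks of variable 1: 3, 1, 2, 4, 5
Ranks of variable 2: 2, 5, 3, 4, 1
d = r₁ − r₂: 1, -4, -1, 0, 4
d²: 1, 16, 1, 0, 16; Σd² = 34
ρ = 1 − 6·34/(5·24) = 1 − 204/120 = -0.700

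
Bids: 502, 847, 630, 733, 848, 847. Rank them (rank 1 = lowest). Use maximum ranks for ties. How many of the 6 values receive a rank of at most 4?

3

Sorted (ascending): 502, 630, 733, 847, 847, 848
The 2 values of 847 occupy positions 4–5 → each gets rank 5.
Ranks ≤ 4: {1, 2, 3} → 3 values.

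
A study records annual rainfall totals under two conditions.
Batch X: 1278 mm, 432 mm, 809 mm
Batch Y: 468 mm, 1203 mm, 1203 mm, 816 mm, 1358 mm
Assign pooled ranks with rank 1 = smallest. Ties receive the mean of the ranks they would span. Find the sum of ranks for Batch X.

Sorted (ascending): 432, 468, 809, 816, 1203, 1203, 1278, 1358
The 2 values of 1203 occupy positions 5–6 → average rank (5+6)/2 = 5.5.
Batch X values → pooled ranks: 1278→7, 432→1, 809→3
Rank sum = 7 + 1 + 3 = 11

11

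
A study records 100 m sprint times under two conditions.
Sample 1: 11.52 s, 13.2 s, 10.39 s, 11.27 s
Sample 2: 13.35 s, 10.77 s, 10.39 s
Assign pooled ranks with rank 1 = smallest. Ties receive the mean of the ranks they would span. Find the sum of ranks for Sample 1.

Sorted (ascending): 10.39, 10.39, 10.77, 11.27, 11.52, 13.2, 13.35
The 2 values of 10.39 occupy positions 1–2 → average rank (1+2)/2 = 1.5.
Sample 1 values → pooled ranks: 11.52→5, 13.2→6, 10.39→1.5, 11.27→4
Rank sum = 5 + 6 + 1.5 + 4 = 16.5

16.5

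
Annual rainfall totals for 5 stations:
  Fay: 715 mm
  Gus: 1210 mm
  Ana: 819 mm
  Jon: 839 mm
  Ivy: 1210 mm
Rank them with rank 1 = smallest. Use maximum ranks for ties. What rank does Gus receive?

Sorted (ascending): 715, 819, 839, 1210, 1210
The 2 values of 1210 occupy positions 4–5 → each gets rank 5.
Gus has value 1210 mm → rank 5.

5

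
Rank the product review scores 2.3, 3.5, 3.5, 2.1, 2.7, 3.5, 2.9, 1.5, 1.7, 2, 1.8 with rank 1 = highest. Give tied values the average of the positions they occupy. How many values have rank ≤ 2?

Sorted (descending): 3.5, 3.5, 3.5, 2.9, 2.7, 2.3, 2.1, 2, 1.8, 1.7, 1.5
The 3 values of 3.5 occupy positions 1–3 → average rank 2.
Ranks ≤ 2: {2, 2, 2} → 3 values.

3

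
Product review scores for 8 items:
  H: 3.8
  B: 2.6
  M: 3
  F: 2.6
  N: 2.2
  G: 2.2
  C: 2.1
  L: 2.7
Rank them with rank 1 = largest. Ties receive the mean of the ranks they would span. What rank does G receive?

6.5

Sorted (descending): 3.8, 3, 2.7, 2.6, 2.6, 2.2, 2.2, 2.1
The 2 values of 2.6 occupy positions 4–5 → average rank (4+5)/2 = 4.5.
The 2 values of 2.2 occupy positions 6–7 → average rank (6+7)/2 = 6.5.
G has value 2.2 → rank 6.5.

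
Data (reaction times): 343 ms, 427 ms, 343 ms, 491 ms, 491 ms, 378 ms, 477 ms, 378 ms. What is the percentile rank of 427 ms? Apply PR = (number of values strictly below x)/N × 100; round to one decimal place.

N = 8.
Strictly below 427: 4. Equal to 427: 1.
PR = 4/8 × 100 = 50.0

50.0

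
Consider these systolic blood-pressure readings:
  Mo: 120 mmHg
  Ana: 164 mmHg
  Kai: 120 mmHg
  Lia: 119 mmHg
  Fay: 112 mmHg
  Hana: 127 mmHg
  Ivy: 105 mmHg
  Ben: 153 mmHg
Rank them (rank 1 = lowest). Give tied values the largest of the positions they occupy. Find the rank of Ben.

7

Sorted (ascending): 105, 112, 119, 120, 120, 127, 153, 164
The 2 values of 120 occupy positions 4–5 → each gets rank 5.
Ben has value 153 mmHg → rank 7.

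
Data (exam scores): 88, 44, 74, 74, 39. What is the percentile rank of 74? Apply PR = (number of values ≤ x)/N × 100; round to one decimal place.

N = 5.
Strictly below 74: 2. Equal to 74: 2.
PR = 4/5 × 100 = 80.0

80.0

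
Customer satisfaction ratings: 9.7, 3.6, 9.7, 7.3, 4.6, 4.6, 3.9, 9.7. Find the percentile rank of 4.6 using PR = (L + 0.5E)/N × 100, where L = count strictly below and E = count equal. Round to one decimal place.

37.5

N = 8.
Strictly below 4.6: 2. Equal to 4.6: 2.
PR = (2 + 0.5·2)/8 × 100 = 37.5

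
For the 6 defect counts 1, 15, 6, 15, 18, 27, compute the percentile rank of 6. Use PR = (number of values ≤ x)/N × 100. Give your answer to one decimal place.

33.3

N = 6.
Strictly below 6: 1. Equal to 6: 1.
PR = 2/6 × 100 = 33.3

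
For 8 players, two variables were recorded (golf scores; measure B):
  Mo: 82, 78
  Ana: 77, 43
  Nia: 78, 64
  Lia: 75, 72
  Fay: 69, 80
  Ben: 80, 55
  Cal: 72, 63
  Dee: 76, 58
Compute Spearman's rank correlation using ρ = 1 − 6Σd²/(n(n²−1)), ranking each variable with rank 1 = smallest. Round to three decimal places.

Ranks of variable 1: 8, 5, 6, 3, 1, 7, 2, 4
Ranks of variable 2: 7, 1, 5, 6, 8, 2, 4, 3
d = r₁ − r₂: 1, 4, 1, -3, -7, 5, -2, 1
d²: 1, 16, 1, 9, 49, 25, 4, 1; Σd² = 106
ρ = 1 − 6·106/(8·63) = 1 − 636/504 = -0.262

-0.262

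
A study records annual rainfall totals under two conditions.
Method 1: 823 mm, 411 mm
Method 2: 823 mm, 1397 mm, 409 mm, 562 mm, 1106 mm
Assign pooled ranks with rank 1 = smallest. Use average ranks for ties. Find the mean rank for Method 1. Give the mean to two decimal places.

3.25

Sorted (ascending): 409, 411, 562, 823, 823, 1106, 1397
The 2 values of 823 occupy positions 4–5 → average rank (4+5)/2 = 4.5.
Method 1 values → pooled ranks: 823→4.5, 411→2
Mean rank = (4.5 + 2) / 2 = 3.25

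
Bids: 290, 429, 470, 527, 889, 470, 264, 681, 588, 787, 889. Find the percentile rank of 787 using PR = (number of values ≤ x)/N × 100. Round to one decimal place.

81.8

N = 11.
Strictly below 787: 8. Equal to 787: 1.
PR = 9/11 × 100 = 81.8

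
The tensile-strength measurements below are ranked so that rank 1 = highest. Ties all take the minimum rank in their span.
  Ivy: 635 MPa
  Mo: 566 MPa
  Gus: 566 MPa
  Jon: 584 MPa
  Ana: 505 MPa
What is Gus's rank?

Sorted (descending): 635, 584, 566, 566, 505
The 2 values of 566 occupy positions 3–4 → each gets rank 3.
Gus has value 566 MPa → rank 3.

3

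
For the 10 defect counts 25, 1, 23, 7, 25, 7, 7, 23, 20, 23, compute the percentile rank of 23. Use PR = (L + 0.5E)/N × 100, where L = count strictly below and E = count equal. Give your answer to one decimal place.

N = 10.
Strictly below 23: 5. Equal to 23: 3.
PR = (5 + 0.5·3)/10 × 100 = 65.0

65.0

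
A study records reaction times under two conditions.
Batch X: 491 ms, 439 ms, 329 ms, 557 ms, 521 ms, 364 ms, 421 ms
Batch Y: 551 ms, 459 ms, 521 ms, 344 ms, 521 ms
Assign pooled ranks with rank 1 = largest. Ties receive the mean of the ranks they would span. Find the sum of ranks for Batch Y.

28

Sorted (descending): 557, 551, 521, 521, 521, 491, 459, 439, 421, 364, 344, 329
The 3 values of 521 occupy positions 3–5 → average rank 4.
Batch Y values → pooled ranks: 551→2, 459→7, 521→4, 344→11, 521→4
Rank sum = 2 + 7 + 4 + 11 + 4 = 28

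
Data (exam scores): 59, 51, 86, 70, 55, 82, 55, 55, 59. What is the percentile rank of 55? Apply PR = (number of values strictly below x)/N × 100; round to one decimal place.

N = 9.
Strictly below 55: 1. Equal to 55: 3.
PR = 1/9 × 100 = 11.1

11.1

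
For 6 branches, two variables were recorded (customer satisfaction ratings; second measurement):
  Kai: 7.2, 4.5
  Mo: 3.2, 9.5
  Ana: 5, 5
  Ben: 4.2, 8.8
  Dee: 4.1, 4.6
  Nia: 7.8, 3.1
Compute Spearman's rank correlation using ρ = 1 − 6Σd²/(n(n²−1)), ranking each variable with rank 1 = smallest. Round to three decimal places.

Ranks of variable 1: 5, 1, 4, 3, 2, 6
Ranks of variable 2: 2, 6, 4, 5, 3, 1
d = r₁ − r₂: 3, -5, 0, -2, -1, 5
d²: 9, 25, 0, 4, 1, 25; Σd² = 64
ρ = 1 − 6·64/(6·35) = 1 − 384/210 = -0.829

-0.829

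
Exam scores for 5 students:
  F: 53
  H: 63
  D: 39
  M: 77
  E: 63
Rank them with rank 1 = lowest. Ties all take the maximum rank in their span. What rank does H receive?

Sorted (ascending): 39, 53, 63, 63, 77
The 2 values of 63 occupy positions 3–4 → each gets rank 4.
H has value 63 → rank 4.

4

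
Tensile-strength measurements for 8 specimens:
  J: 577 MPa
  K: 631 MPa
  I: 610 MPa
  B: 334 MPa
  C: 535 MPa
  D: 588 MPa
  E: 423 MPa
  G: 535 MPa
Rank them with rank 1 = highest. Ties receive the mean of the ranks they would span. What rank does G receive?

5.5

Sorted (descending): 631, 610, 588, 577, 535, 535, 423, 334
The 2 values of 535 occupy positions 5–6 → average rank (5+6)/2 = 5.5.
G has value 535 MPa → rank 5.5.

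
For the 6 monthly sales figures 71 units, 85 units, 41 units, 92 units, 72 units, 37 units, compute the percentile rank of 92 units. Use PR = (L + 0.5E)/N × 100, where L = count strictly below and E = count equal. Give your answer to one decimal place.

N = 6.
Strictly below 92: 5. Equal to 92: 1.
PR = (5 + 0.5·1)/6 × 100 = 91.7

91.7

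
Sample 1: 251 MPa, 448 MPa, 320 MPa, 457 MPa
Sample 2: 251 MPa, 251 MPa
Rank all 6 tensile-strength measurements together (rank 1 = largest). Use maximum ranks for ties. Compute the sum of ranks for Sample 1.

Sorted (descending): 457, 448, 320, 251, 251, 251
The 3 values of 251 occupy positions 4–6 → each gets rank 6.
Sample 1 values → pooled ranks: 251→6, 448→2, 320→3, 457→1
Rank sum = 6 + 2 + 3 + 1 = 12

12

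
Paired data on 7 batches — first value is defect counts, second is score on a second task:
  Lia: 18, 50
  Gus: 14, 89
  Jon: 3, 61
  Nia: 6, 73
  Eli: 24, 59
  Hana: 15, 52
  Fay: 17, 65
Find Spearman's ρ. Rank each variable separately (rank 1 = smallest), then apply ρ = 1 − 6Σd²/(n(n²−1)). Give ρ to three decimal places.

Ranks of variable 1: 6, 3, 1, 2, 7, 4, 5
Ranks of variable 2: 1, 7, 4, 6, 3, 2, 5
d = r₁ − r₂: 5, -4, -3, -4, 4, 2, 0
d²: 25, 16, 9, 16, 16, 4, 0; Σd² = 86
ρ = 1 − 6·86/(7·48) = 1 − 516/336 = -0.536

-0.536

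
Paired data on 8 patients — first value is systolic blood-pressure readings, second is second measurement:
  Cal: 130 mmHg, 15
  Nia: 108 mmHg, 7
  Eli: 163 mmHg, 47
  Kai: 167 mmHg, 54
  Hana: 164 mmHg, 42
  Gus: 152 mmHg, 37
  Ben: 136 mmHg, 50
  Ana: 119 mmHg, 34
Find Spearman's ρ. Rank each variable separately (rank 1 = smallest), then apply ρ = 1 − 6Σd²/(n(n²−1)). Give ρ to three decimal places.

Ranks of variable 1: 3, 1, 6, 8, 7, 5, 4, 2
Ranks of variable 2: 2, 1, 6, 8, 5, 4, 7, 3
d = r₁ − r₂: 1, 0, 0, 0, 2, 1, -3, -1
d²: 1, 0, 0, 0, 4, 1, 9, 1; Σd² = 16
ρ = 1 − 6·16/(8·63) = 1 − 96/504 = 0.810

0.810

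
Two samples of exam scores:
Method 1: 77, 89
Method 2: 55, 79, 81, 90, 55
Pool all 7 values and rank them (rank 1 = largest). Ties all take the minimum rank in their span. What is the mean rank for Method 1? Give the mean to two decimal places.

Sorted (descending): 90, 89, 81, 79, 77, 55, 55
The 2 values of 55 occupy positions 6–7 → each gets rank 6.
Method 1 values → pooled ranks: 77→5, 89→2
Mean rank = (5 + 2) / 2 = 3.50

3.50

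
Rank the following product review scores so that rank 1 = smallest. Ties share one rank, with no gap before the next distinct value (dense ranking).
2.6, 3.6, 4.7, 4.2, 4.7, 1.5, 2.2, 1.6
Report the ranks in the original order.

Sorted (ascending): 1.5, 1.6, 2.2, 2.6, 3.6, 4.2, 4.7, 4.7
The 2 values of 4.7 share dense rank 7.
Remaining distinct values take the next consecutive integers.

4, 5, 7, 6, 7, 1, 3, 2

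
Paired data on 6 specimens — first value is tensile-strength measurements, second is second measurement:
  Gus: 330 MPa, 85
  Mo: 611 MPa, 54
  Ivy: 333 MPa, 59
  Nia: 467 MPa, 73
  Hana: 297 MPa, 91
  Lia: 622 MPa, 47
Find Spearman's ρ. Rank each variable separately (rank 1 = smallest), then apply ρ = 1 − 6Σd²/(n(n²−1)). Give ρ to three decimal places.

-0.943

Ranks of variable 1: 2, 5, 3, 4, 1, 6
Ranks of variable 2: 5, 2, 3, 4, 6, 1
d = r₁ − r₂: -3, 3, 0, 0, -5, 5
d²: 9, 9, 0, 0, 25, 25; Σd² = 68
ρ = 1 − 6·68/(6·35) = 1 − 408/210 = -0.943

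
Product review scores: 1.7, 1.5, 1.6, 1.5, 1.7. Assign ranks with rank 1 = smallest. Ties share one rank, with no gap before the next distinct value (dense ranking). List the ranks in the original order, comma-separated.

3, 1, 2, 1, 3

Sorted (ascending): 1.5, 1.5, 1.6, 1.7, 1.7
The 2 values of 1.5 share dense rank 1.
The 2 values of 1.7 share dense rank 3.
Remaining distinct values take the next consecutive integers.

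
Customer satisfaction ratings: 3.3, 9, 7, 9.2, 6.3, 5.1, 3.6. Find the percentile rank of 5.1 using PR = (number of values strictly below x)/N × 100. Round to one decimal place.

N = 7.
Strictly below 5.1: 2. Equal to 5.1: 1.
PR = 2/7 × 100 = 28.6

28.6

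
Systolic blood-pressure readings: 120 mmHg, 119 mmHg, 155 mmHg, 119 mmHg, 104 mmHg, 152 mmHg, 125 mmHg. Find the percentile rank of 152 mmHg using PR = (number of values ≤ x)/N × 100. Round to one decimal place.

85.7

N = 7.
Strictly below 152: 5. Equal to 152: 1.
PR = 6/7 × 100 = 85.7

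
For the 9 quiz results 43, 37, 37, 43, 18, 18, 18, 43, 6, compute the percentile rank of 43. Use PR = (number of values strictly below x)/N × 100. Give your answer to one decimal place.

66.7

N = 9.
Strictly below 43: 6. Equal to 43: 3.
PR = 6/9 × 100 = 66.7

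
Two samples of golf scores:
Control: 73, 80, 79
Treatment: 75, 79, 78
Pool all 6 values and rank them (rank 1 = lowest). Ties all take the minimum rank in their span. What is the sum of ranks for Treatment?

9

Sorted (ascending): 73, 75, 78, 79, 79, 80
The 2 values of 79 occupy positions 4–5 → each gets rank 4.
Treatment values → pooled ranks: 75→2, 79→4, 78→3
Rank sum = 2 + 4 + 3 = 9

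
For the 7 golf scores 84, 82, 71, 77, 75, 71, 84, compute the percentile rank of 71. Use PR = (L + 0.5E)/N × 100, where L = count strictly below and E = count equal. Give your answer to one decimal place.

14.3

N = 7.
Strictly below 71: 0. Equal to 71: 2.
PR = (0 + 0.5·2)/7 × 100 = 14.3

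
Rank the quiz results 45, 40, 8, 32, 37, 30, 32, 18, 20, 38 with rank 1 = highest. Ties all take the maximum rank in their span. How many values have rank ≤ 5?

Sorted (descending): 45, 40, 38, 37, 32, 32, 30, 20, 18, 8
The 2 values of 32 occupy positions 5–6 → each gets rank 6.
Ranks ≤ 5: {1, 2, 3, 4} → 4 values.

4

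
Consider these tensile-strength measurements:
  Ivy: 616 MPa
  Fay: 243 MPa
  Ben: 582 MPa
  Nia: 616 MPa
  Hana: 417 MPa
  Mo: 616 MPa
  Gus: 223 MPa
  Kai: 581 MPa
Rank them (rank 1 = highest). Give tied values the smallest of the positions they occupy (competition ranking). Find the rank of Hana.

6

Sorted (descending): 616, 616, 616, 582, 581, 417, 243, 223
The 3 values of 616 occupy positions 1–3 → each gets rank 1.
Hana has value 417 MPa → rank 6.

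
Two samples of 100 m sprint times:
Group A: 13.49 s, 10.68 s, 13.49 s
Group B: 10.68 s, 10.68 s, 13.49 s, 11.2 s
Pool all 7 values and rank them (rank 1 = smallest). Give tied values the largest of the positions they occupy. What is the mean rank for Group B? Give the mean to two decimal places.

4.25

Sorted (ascending): 10.68, 10.68, 10.68, 11.2, 13.49, 13.49, 13.49
The 3 values of 10.68 occupy positions 1–3 → each gets rank 3.
The 3 values of 13.49 occupy positions 5–7 → each gets rank 7.
Group B values → pooled ranks: 10.68→3, 10.68→3, 13.49→7, 11.2→4
Mean rank = (3 + 3 + 7 + 4) / 4 = 4.25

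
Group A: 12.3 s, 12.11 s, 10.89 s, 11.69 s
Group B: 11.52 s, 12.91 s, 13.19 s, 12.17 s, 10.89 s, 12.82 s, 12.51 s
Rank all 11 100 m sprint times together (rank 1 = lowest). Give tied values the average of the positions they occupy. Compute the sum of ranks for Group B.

Sorted (ascending): 10.89, 10.89, 11.52, 11.69, 12.11, 12.17, 12.3, 12.51, 12.82, 12.91, 13.19
The 2 values of 10.89 occupy positions 1–2 → average rank (1+2)/2 = 1.5.
Group B values → pooled ranks: 11.52→3, 12.91→10, 13.19→11, 12.17→6, 10.89→1.5, 12.82→9, 12.51→8
Rank sum = 3 + 10 + 11 + 6 + 1.5 + 9 + 8 = 48.5

48.5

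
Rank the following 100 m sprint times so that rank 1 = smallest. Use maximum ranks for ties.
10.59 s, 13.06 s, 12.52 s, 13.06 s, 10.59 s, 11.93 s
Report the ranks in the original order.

2, 6, 4, 6, 2, 3

Sorted (ascending): 10.59, 10.59, 11.93, 12.52, 13.06, 13.06
The 2 values of 10.59 occupy positions 1–2 → each gets rank 2.
The 2 values of 13.06 occupy positions 5–6 → each gets rank 6.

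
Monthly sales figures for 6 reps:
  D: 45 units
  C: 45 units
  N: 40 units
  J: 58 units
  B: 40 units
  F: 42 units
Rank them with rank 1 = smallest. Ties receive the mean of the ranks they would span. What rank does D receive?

4.5

Sorted (ascending): 40, 40, 42, 45, 45, 58
The 2 values of 40 occupy positions 1–2 → average rank (1+2)/2 = 1.5.
The 2 values of 45 occupy positions 4–5 → average rank (4+5)/2 = 4.5.
D has value 45 units → rank 4.5.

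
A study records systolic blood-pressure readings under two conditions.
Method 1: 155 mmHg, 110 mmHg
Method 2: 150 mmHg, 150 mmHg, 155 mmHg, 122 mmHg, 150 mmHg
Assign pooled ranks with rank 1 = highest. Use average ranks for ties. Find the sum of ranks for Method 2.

Sorted (descending): 155, 155, 150, 150, 150, 122, 110
The 2 values of 155 occupy positions 1–2 → average rank (1+2)/2 = 1.5.
The 3 values of 150 occupy positions 3–5 → average rank 4.
Method 2 values → pooled ranks: 150→4, 150→4, 155→1.5, 122→6, 150→4
Rank sum = 4 + 4 + 1.5 + 6 + 4 = 19.5

19.5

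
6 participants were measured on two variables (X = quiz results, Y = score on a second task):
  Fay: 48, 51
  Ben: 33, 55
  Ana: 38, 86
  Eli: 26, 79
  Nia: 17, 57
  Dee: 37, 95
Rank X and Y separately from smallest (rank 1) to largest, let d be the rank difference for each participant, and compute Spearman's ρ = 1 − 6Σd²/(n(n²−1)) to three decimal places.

-0.086

Ranks of variable 1: 6, 3, 5, 2, 1, 4
Ranks of variable 2: 1, 2, 5, 4, 3, 6
d = r₁ − r₂: 5, 1, 0, -2, -2, -2
d²: 25, 1, 0, 4, 4, 4; Σd² = 38
ρ = 1 − 6·38/(6·35) = 1 − 228/210 = -0.086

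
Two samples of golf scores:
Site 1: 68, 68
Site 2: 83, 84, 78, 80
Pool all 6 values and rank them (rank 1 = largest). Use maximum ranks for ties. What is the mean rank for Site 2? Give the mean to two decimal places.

Sorted (descending): 84, 83, 80, 78, 68, 68
The 2 values of 68 occupy positions 5–6 → each gets rank 6.
Site 2 values → pooled ranks: 83→2, 84→1, 78→4, 80→3
Mean rank = (2 + 1 + 4 + 3) / 4 = 2.50

2.50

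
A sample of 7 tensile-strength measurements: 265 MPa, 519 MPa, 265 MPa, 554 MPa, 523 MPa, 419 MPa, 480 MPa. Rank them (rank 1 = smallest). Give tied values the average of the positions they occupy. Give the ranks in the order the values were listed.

1.5, 5, 1.5, 7, 6, 3, 4

Sorted (ascending): 265, 265, 419, 480, 519, 523, 554
The 2 values of 265 occupy positions 1–2 → average rank (1+2)/2 = 1.5.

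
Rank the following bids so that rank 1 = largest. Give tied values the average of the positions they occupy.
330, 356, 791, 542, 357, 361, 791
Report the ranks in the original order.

7, 6, 1.5, 3, 5, 4, 1.5

Sorted (descending): 791, 791, 542, 361, 357, 356, 330
The 2 values of 791 occupy positions 1–2 → average rank (1+2)/2 = 1.5.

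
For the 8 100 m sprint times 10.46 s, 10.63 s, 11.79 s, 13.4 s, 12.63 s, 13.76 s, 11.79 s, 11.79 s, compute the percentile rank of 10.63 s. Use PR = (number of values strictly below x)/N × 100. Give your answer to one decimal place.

12.5

N = 8.
Strictly below 10.63: 1. Equal to 10.63: 1.
PR = 1/8 × 100 = 12.5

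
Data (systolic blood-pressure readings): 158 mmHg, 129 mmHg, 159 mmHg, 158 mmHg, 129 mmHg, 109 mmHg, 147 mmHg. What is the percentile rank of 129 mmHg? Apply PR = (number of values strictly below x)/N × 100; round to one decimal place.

N = 7.
Strictly below 129: 1. Equal to 129: 2.
PR = 1/7 × 100 = 14.3

14.3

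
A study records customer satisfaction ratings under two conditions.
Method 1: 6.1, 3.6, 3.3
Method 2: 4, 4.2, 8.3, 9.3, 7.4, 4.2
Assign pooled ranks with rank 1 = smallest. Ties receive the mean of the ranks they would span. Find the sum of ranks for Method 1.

Sorted (ascending): 3.3, 3.6, 4, 4.2, 4.2, 6.1, 7.4, 8.3, 9.3
The 2 values of 4.2 occupy positions 4–5 → average rank (4+5)/2 = 4.5.
Method 1 values → pooled ranks: 6.1→6, 3.6→2, 3.3→1
Rank sum = 6 + 2 + 1 = 9

9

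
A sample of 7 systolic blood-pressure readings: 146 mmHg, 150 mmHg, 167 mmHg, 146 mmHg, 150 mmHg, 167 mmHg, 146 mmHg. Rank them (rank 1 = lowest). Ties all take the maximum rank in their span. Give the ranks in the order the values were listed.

3, 5, 7, 3, 5, 7, 3

Sorted (ascending): 146, 146, 146, 150, 150, 167, 167
The 3 values of 146 occupy positions 1–3 → each gets rank 3.
The 2 values of 150 occupy positions 4–5 → each gets rank 5.
The 2 values of 167 occupy positions 6–7 → each gets rank 7.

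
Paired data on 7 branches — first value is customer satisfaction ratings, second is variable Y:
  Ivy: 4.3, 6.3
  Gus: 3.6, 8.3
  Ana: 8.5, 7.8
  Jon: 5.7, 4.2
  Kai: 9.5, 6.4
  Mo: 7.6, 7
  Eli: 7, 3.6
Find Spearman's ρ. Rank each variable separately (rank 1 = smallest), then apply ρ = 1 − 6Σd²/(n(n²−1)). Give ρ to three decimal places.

Ranks of variable 1: 2, 1, 6, 3, 7, 5, 4
Ranks of variable 2: 3, 7, 6, 2, 4, 5, 1
d = r₁ − r₂: -1, -6, 0, 1, 3, 0, 3
d²: 1, 36, 0, 1, 9, 0, 9; Σd² = 56
ρ = 1 − 6·56/(7·48) = 1 − 336/336 = 0.000

0.000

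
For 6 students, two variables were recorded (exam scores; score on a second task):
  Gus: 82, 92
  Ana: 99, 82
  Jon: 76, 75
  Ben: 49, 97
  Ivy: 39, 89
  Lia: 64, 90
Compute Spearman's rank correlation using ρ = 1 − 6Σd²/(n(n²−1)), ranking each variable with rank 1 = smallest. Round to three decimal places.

Ranks of variable 1: 5, 6, 4, 2, 1, 3
Ranks of variable 2: 5, 2, 1, 6, 3, 4
d = r₁ − r₂: 0, 4, 3, -4, -2, -1
d²: 0, 16, 9, 16, 4, 1; Σd² = 46
ρ = 1 − 6·46/(6·35) = 1 − 276/210 = -0.314

-0.314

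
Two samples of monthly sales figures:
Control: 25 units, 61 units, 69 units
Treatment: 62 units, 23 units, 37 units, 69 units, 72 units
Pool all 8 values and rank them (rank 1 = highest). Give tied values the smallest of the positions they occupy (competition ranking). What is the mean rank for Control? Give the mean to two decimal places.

4.67

Sorted (descending): 72, 69, 69, 62, 61, 37, 25, 23
The 2 values of 69 occupy positions 2–3 → each gets rank 2.
Control values → pooled ranks: 25→7, 61→5, 69→2
Mean rank = (7 + 5 + 2) / 3 = 4.67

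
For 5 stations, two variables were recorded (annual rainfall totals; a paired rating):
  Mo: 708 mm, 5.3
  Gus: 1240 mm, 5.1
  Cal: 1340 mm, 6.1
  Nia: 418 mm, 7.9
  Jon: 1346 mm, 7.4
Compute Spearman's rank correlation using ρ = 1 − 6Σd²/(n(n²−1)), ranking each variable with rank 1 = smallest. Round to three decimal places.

Ranks of variable 1: 2, 3, 4, 1, 5
Ranks of variable 2: 2, 1, 3, 5, 4
d = r₁ − r₂: 0, 2, 1, -4, 1
d²: 0, 4, 1, 16, 1; Σd² = 22
ρ = 1 − 6·22/(5·24) = 1 − 132/120 = -0.100

-0.100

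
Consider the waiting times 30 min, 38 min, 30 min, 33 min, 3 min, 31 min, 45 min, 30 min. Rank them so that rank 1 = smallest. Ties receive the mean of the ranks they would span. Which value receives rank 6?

33

Sorted (ascending): 3, 30, 30, 30, 31, 33, 38, 45
The 3 values of 30 occupy positions 2–4 → average rank 3.
Rank 6 → value 33.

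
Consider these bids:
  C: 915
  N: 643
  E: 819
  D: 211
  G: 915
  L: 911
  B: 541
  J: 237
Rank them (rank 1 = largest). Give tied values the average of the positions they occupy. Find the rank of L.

Sorted (descending): 915, 915, 911, 819, 643, 541, 237, 211
The 2 values of 915 occupy positions 1–2 → average rank (1+2)/2 = 1.5.
L has value 911 → rank 3.

3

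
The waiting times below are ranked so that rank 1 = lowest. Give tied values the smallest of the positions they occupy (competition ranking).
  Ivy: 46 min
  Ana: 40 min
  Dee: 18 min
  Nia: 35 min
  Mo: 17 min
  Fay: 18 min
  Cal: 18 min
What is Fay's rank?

2

Sorted (ascending): 17, 18, 18, 18, 35, 40, 46
The 3 values of 18 occupy positions 2–4 → each gets rank 2.
Fay has value 18 min → rank 2.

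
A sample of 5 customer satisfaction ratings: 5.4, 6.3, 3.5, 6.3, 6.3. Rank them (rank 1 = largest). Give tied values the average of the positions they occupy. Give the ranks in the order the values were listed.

Sorted (descending): 6.3, 6.3, 6.3, 5.4, 3.5
The 3 values of 6.3 occupy positions 1–3 → average rank 2.

4, 2, 5, 2, 2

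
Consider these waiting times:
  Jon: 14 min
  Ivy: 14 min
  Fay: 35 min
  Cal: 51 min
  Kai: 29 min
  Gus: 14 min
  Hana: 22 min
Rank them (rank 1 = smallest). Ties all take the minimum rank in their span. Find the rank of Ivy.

1

Sorted (ascending): 14, 14, 14, 22, 29, 35, 51
The 3 values of 14 occupy positions 1–3 → each gets rank 1.
Ivy has value 14 min → rank 1.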